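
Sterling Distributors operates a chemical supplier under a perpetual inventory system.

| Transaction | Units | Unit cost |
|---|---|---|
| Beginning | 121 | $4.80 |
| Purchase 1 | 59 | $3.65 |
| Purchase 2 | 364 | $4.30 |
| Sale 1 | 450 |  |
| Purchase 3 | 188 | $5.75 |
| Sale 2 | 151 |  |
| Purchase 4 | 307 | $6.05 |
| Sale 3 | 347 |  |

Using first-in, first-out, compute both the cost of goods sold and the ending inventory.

Sale 1 (450) [FIFO — oldest first]: 121 @ $4.80 + 59 @ $3.65 + 270 @ $4.30 = $1,957.15
Sale 2 (151) [FIFO — oldest first]: 94 @ $4.30 + 57 @ $5.75 = $731.95
Sale 3 (347) [FIFO — oldest first]: 131 @ $5.75 + 216 @ $6.05 = $2,060.05
Total COGS = $1,957.15 + $731.95 + $2,060.05 = $4,749.15
Ending inventory: 91 @ $6.05 = $550.55
Check: goods available $5,299.70 = COGS $4,749.15 + ending $550.55

COGS = $4,749.15; ending inventory = $550.55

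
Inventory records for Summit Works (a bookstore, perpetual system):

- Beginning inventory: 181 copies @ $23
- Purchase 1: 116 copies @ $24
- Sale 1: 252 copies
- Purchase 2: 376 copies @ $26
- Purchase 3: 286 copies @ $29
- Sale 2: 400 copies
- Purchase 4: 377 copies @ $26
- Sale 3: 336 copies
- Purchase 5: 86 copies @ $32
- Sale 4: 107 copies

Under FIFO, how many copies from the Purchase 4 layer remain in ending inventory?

Sale 1 (252) [FIFO — oldest first]: 181 @ $23 + 71 @ $24 = $5,867
Sale 2 (400) [FIFO — oldest first]: 45 @ $24 + 355 @ $26 = $10,310
Sale 3 (336) [FIFO — oldest first]: 21 @ $26 + 286 @ $29 + 29 @ $26 = $9,594
Sale 4 (107) [FIFO — oldest first]: 107 @ $26 = $2,782
Total COGS = $5,867 + $10,310 + $9,594 + $2,782 = $28,553
Ending inventory: 241 @ $26 + 86 @ $32 = $9,018

241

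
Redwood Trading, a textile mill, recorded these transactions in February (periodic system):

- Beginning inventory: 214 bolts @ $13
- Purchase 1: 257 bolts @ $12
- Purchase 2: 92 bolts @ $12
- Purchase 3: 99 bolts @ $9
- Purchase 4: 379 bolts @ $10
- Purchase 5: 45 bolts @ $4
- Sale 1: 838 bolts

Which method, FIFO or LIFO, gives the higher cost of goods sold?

FIFO COGS: 214 @ $13 + 257 @ $12 + 92 @ $12 + 99 @ $9 + 176 @ $10 = $9,621
LIFO COGS: 45 @ $4 + 379 @ $10 + 99 @ $9 + 92 @ $12 + 223 @ $12 = $8,641

FIFO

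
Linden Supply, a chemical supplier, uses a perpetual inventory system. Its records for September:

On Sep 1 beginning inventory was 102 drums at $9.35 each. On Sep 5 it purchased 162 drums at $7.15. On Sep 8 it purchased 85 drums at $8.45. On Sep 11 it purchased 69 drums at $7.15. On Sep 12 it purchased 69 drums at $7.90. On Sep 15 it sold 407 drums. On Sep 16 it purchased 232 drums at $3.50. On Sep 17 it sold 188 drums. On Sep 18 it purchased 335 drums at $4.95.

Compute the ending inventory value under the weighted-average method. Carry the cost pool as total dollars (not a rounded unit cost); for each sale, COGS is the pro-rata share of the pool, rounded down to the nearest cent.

After Sep 1: 102 on hand, pool $953.70 (≈ $9.3500 each)
After Sep 5: 264 on hand, pool $2,112.00 (≈ $8.0000 each)
After Sep 8: 349 on hand, pool $2,830.25 (≈ $8.1096 each)
After Sep 11: 418 on hand, pool $3,323.60 (≈ $7.9512 each)
After Sep 12: 487 on hand, pool $3,868.70 (≈ $7.9439 each)
Sep 15, sell 407: 407/487 × $3,868.70 → $3,233.18
After Sep 16: 312 on hand, pool $1,447.52 (≈ $4.6395 each)
Sep 17, sell 188: 188/312 × $1,447.52 → $872.22
After Sep 18: 459 on hand, pool $2,233.55 (≈ $4.8661 each)
Total COGS = $3,233.18 + $872.22 = $4,105.40
Ending inventory (cost pool remaining) = $2,233.55
Check: goods available $6,338.95 = COGS $4,105.40 + ending $2,233.55

Ending inventory = $2,233.55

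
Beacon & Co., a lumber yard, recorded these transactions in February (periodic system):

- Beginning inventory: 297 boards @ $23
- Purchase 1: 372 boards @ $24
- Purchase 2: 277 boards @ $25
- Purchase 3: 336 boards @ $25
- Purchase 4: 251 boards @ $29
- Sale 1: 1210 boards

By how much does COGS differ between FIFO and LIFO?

$1,624

FIFO COGS: 297 @ $23 + 372 @ $24 + 277 @ $25 + 264 @ $25 = $29,284
LIFO COGS: 251 @ $29 + 336 @ $25 + 277 @ $25 + 346 @ $24 = $30,908
Difference = |$29,284 − $30,908| = $1,624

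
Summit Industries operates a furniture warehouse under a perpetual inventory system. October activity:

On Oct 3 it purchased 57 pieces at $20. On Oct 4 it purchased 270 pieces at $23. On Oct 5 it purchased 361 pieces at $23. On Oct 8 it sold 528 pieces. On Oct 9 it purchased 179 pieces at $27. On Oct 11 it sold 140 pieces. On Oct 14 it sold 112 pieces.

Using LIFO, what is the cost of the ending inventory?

Oct 8, 528 sold [LIFO — newest first]: 361 @ $23 + 167 @ $23 = $12,144
Oct 11, 140 sold [LIFO — newest first]: 140 @ $27 = $3,780
Oct 14, 112 sold [LIFO — newest first]: 39 @ $27 + 73 @ $23 = $2,732
Total COGS = $12,144 + $3,780 + $2,732 = $18,656
Ending inventory: 57 @ $20 + 30 @ $23 = $1,830

Ending inventory = $1,830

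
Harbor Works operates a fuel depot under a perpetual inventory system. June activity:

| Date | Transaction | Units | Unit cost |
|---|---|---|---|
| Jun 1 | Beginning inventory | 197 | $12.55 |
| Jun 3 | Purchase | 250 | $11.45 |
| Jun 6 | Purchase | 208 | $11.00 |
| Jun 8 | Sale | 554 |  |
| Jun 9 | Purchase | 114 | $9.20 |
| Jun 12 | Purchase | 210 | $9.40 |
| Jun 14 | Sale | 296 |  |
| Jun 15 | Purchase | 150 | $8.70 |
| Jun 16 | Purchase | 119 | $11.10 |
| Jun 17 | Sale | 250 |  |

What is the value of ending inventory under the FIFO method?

Jun 8, 554 sold [FIFO — oldest first]: 197 @ $12.55 + 250 @ $11.45 + 107 @ $11.00 = $6,511.85
Jun 14, 296 sold [FIFO — oldest first]: 101 @ $11.00 + 114 @ $9.20 + 81 @ $9.40 = $2,921.20
Jun 17, 250 sold [FIFO — oldest first]: 129 @ $9.40 + 121 @ $8.70 = $2,265.30
Total COGS = $6,511.85 + $2,921.20 + $2,265.30 = $11,698.35
Ending inventory: 29 @ $8.70 + 119 @ $11.10 = $1,573.20

Ending inventory = $1,573.20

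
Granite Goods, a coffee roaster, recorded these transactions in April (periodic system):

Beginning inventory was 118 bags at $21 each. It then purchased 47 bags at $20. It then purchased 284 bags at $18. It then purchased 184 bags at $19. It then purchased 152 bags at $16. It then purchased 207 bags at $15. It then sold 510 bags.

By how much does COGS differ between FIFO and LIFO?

$1,283

FIFO COGS: 118 @ $21 + 47 @ $20 + 284 @ $18 + 61 @ $19 = $9,689
LIFO COGS: 207 @ $15 + 152 @ $16 + 151 @ $19 = $8,406
Difference = |$9,689 − $8,406| = $1,283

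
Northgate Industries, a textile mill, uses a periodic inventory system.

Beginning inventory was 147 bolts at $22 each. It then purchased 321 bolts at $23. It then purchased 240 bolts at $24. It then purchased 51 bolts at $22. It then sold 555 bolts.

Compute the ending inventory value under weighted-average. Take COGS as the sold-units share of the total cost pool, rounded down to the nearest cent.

Ending inventory = $4,703.29

Sale 1, sell 555: 555/759 × $17,499.00 → $12,795.71
Ending inventory (cost pool remaining) = $4,703.29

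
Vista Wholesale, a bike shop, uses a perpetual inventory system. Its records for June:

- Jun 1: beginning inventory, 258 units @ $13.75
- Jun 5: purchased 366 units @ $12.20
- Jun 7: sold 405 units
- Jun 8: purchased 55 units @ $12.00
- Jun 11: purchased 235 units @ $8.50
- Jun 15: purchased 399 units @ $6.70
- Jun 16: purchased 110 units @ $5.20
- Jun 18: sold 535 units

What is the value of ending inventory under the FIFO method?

Ending inventory = $3,071.10

Jun 7, 405 sold [FIFO — oldest first]: 258 @ $13.75 + 147 @ $12.20 = $5,340.90
Jun 18, 535 sold [FIFO — oldest first]: 219 @ $12.20 + 55 @ $12.00 + 235 @ $8.50 + 26 @ $6.70 = $5,503.50
Total COGS = $5,340.90 + $5,503.50 = $10,844.40
Ending inventory: 373 @ $6.70 + 110 @ $5.20 = $3,071.10
Check: goods available $13,915.50 = COGS $10,844.40 + ending $3,071.10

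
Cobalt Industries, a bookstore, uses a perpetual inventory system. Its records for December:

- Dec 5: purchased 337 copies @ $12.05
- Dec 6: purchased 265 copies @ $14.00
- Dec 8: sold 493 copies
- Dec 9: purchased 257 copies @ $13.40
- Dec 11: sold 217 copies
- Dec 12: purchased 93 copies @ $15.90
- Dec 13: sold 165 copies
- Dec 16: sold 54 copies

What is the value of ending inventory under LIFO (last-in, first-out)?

Ending inventory = $277.15

Dec 8, 493 sold [LIFO — newest first]: 265 @ $14.00 + 228 @ $12.05 = $6,457.40
Dec 11, 217 sold [LIFO — newest first]: 217 @ $13.40 = $2,907.80
Dec 13, 165 sold [LIFO — newest first]: 93 @ $15.90 + 40 @ $13.40 + 32 @ $12.05 = $2,400.30
Dec 16, 54 sold [LIFO — newest first]: 54 @ $12.05 = $650.70
Total COGS = $6,457.40 + $2,907.80 + $2,400.30 + $650.70 = $12,416.20
Ending inventory: 23 @ $12.05 = $277.15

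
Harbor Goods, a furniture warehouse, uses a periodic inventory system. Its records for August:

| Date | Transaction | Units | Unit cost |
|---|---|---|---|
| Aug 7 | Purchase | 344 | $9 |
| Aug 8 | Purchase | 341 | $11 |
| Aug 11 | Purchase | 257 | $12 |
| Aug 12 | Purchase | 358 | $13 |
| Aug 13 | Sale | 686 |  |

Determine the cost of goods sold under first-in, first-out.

COGS = $6,859

Aug 13, 686 sold [FIFO — oldest first]: 344 @ $9 + 341 @ $11 + 1 @ $12 = $6,859
Ending inventory: 256 @ $12 + 358 @ $13 = $7,726
Check: goods available $14,585 = COGS $6,859 + ending $7,726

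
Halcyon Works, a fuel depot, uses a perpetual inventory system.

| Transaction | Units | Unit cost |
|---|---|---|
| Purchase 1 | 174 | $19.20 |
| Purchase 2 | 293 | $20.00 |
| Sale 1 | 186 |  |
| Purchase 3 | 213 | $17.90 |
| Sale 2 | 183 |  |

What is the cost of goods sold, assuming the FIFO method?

Sale 1 (186) [FIFO — oldest first]: 174 @ $19.20 + 12 @ $20.00 = $3,580.80
Sale 2 (183) [FIFO — oldest first]: 183 @ $20.00 = $3,660.00
Total COGS = $3,580.80 + $3,660.00 = $7,240.80
Ending inventory: 98 @ $20.00 + 213 @ $17.90 = $5,772.70

COGS = $7,240.80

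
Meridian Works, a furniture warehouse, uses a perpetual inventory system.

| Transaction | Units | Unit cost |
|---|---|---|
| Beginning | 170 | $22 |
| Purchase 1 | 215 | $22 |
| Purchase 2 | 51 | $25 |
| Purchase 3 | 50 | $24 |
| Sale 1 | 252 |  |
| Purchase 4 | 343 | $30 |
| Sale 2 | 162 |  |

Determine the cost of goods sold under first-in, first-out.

COGS = $9,195

Sale 1 (252) [FIFO — oldest first]: 170 @ $22 + 82 @ $22 = $5,544
Sale 2 (162) [FIFO — oldest first]: 133 @ $22 + 29 @ $25 = $3,651
Total COGS = $5,544 + $3,651 = $9,195
Ending inventory: 22 @ $25 + 50 @ $24 + 343 @ $30 = $12,040
Check: goods available $21,235 = COGS $9,195 + ending $12,040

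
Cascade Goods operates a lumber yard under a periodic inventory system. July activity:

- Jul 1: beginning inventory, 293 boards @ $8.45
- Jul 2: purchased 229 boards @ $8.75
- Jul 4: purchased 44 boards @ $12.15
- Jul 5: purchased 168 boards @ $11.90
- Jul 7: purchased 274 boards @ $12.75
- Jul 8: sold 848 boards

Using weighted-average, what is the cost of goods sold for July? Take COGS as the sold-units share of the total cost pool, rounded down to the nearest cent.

Jul 8, sell 848: 848/1008 × $10,506.90 → $8,839.13
Ending inventory (cost pool remaining) = $1,667.77
Check: goods available $10,506.90 = COGS $8,839.13 + ending $1,667.77

COGS = $8,839.13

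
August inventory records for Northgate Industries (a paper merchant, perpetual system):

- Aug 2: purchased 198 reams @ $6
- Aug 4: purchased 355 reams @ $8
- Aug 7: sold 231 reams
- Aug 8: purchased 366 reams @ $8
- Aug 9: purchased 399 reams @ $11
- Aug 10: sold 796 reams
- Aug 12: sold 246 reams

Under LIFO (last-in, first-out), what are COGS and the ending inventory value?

COGS = $11,075; ending inventory = $270

Aug 7, 231 sold [LIFO — newest first]: 231 @ $8 = $1,848
Aug 10, 796 sold [LIFO — newest first]: 399 @ $11 + 366 @ $8 + 31 @ $8 = $7,565
Aug 12, 246 sold [LIFO — newest first]: 93 @ $8 + 153 @ $6 = $1,662
Total COGS = $1,848 + $7,565 + $1,662 = $11,075
Ending inventory: 45 @ $6 = $270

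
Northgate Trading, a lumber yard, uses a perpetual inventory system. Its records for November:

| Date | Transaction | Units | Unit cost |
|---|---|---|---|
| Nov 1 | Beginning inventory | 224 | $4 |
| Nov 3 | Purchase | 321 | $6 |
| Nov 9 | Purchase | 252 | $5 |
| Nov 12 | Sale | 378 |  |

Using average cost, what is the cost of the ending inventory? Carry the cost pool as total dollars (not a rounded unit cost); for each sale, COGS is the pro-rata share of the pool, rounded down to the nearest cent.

After Nov 1: 224 on hand, pool $896.00 (≈ $4.0000 each)
After Nov 3: 545 on hand, pool $2,822.00 (≈ $5.1780 each)
After Nov 9: 797 on hand, pool $4,082.00 (≈ $5.1217 each)
Nov 12, sell 378: 378/797 × $4,082.00 → $1,936.00
Ending inventory (cost pool remaining) = $2,146.00

Ending inventory = $2,146.00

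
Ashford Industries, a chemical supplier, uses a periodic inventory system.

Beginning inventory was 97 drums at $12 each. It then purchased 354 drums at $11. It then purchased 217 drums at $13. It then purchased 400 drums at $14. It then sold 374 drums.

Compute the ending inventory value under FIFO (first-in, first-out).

Sale 1 (374) [FIFO — oldest first]: 97 @ $12 + 277 @ $11 = $4,211
Ending inventory: 77 @ $11 + 217 @ $13 + 400 @ $14 = $9,268

Ending inventory = $9,268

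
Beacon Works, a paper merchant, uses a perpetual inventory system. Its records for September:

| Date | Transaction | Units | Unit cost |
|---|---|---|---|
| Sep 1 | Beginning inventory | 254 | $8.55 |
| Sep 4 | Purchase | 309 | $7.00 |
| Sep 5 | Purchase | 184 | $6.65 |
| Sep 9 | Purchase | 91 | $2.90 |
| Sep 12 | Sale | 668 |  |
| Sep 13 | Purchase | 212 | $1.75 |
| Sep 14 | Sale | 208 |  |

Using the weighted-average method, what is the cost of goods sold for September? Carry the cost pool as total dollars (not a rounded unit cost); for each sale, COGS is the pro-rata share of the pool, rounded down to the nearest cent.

COGS = $5,486.21

After Sep 1: 254 on hand, pool $2,171.70 (≈ $8.5500 each)
After Sep 4: 563 on hand, pool $4,334.70 (≈ $7.6993 each)
After Sep 5: 747 on hand, pool $5,558.30 (≈ $7.4408 each)
After Sep 9: 838 on hand, pool $5,822.20 (≈ $6.9477 each)
Sep 12, sell 668: 668/838 × $5,822.20 → $4,641.08
After Sep 13: 382 on hand, pool $1,552.12 (≈ $4.0631 each)
Sep 14, sell 208: 208/382 × $1,552.12 → $845.13
Total COGS = $4,641.08 + $845.13 = $5,486.21
Ending inventory (cost pool remaining) = $706.99
Check: goods available $6,193.20 = COGS $5,486.21 + ending $706.99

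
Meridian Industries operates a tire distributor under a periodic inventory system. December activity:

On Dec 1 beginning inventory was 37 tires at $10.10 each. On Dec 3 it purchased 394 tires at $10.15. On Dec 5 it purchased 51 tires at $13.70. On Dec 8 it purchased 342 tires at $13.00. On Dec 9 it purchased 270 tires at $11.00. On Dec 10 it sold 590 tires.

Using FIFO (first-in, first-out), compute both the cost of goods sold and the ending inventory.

Dec 10, 590 sold [FIFO — oldest first]: 37 @ $10.10 + 394 @ $10.15 + 51 @ $13.70 + 108 @ $13.00 = $6,475.50
Ending inventory: 234 @ $13.00 + 270 @ $11.00 = $6,012.00
Check: goods available $12,487.50 = COGS $6,475.50 + ending $6,012.00

COGS = $6,475.50; ending inventory = $6,012.00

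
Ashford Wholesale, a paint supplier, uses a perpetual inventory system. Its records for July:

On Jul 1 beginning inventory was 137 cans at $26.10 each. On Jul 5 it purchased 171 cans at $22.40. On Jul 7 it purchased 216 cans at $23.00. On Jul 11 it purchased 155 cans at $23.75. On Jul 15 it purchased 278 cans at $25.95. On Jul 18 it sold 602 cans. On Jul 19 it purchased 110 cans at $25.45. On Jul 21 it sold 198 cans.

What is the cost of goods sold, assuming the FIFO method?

Jul 18, 602 sold [FIFO — oldest first]: 137 @ $26.10 + 171 @ $22.40 + 216 @ $23.00 + 78 @ $23.75 = $14,226.60
Jul 21, 198 sold [FIFO — oldest first]: 77 @ $23.75 + 121 @ $25.95 = $4,968.70
Total COGS = $14,226.60 + $4,968.70 = $19,195.30
Ending inventory: 157 @ $25.95 + 110 @ $25.45 = $6,873.65

COGS = $19,195.30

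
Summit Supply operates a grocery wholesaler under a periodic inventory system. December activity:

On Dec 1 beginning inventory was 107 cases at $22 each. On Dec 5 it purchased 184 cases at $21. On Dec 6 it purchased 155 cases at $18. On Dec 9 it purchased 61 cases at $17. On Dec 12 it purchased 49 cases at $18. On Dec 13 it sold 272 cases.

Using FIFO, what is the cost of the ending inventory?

Ending inventory = $5,108

Dec 13, 272 sold [FIFO — oldest first]: 107 @ $22 + 165 @ $21 = $5,819
Ending inventory: 19 @ $21 + 155 @ $18 + 61 @ $17 + 49 @ $18 = $5,108
Check: goods available $10,927 = COGS $5,819 + ending $5,108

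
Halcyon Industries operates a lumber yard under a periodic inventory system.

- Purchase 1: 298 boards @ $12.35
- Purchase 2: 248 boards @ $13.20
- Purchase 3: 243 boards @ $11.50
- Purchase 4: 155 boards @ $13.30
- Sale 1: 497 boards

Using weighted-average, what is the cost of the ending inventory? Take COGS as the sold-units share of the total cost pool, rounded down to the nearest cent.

Ending inventory = $5,592.19

Sale 1, sell 497: 497/944 × $11,809.90 → $6,217.71
Ending inventory (cost pool remaining) = $5,592.19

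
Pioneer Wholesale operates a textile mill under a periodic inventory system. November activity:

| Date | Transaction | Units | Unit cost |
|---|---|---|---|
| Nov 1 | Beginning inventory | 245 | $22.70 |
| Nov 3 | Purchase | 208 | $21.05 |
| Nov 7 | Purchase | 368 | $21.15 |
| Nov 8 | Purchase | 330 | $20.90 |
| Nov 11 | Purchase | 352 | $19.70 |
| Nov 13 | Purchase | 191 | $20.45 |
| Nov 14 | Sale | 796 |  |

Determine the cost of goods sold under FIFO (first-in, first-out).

Nov 14, 796 sold [FIFO — oldest first]: 245 @ $22.70 + 208 @ $21.05 + 343 @ $21.15 = $17,194.35
Ending inventory: 25 @ $21.15 + 330 @ $20.90 + 352 @ $19.70 + 191 @ $20.45 = $18,266.10
Check: goods available $35,460.45 = COGS $17,194.35 + ending $18,266.10

COGS = $17,194.35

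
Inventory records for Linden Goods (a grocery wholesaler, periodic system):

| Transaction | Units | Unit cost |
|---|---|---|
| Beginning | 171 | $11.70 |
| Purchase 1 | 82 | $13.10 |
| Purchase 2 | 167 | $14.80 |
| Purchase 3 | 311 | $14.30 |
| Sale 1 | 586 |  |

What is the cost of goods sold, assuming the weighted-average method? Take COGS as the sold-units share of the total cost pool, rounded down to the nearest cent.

COGS = $8,011.44

Sale 1, sell 586: 586/731 × $9,993.80 → $8,011.44
Ending inventory (cost pool remaining) = $1,982.36
Check: goods available $9,993.80 = COGS $8,011.44 + ending $1,982.36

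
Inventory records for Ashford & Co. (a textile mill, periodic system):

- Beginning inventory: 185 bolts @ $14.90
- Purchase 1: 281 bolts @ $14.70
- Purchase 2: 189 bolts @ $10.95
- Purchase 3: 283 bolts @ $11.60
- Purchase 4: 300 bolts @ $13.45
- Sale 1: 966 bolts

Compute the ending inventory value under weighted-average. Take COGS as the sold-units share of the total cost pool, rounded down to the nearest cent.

Sale 1, sell 966: 966/1238 × $16,274.55 → $12,698.88
Ending inventory (cost pool remaining) = $3,575.67

Ending inventory = $3,575.67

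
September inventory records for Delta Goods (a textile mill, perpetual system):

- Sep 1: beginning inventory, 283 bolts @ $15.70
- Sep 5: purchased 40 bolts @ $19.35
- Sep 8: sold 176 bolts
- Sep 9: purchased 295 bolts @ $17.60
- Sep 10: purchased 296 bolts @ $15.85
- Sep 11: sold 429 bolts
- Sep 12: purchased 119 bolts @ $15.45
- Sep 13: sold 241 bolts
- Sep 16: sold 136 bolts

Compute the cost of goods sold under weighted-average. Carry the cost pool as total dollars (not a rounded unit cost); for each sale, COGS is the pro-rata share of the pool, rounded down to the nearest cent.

After Sep 1: 283 on hand, pool $4,443.10 (≈ $15.7000 each)
After Sep 5: 323 on hand, pool $5,217.10 (≈ $16.1520 each)
Sep 8, sell 176: 176/323 × $5,217.10 → $2,842.75
After Sep 9: 442 on hand, pool $7,566.35 (≈ $17.1184 each)
After Sep 10: 738 on hand, pool $12,257.95 (≈ $16.6097 each)
Sep 11, sell 429: 429/738 × $12,257.95 → $7,125.55
After Sep 12: 428 on hand, pool $6,970.95 (≈ $16.2873 each)
Sep 13, sell 241: 241/428 × $6,970.95 → $3,925.23
Sep 16, sell 136: 136/187 × $3,045.72 → $2,215.06
Total COGS = $2,842.75 + $7,125.55 + $3,925.23 + $2,215.06 = $16,108.59
Ending inventory (cost pool remaining) = $830.66

COGS = $16,108.59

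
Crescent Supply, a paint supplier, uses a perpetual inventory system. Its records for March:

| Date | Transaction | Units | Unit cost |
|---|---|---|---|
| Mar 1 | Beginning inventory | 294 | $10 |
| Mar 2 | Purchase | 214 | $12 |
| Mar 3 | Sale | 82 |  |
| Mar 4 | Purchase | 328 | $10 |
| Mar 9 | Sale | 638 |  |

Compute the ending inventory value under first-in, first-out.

Mar 3, 82 sold [FIFO — oldest first]: 82 @ $10 = $820
Mar 9, 638 sold [FIFO — oldest first]: 212 @ $10 + 214 @ $12 + 212 @ $10 = $6,808
Total COGS = $820 + $6,808 = $7,628
Ending inventory: 116 @ $10 = $1,160

Ending inventory = $1,160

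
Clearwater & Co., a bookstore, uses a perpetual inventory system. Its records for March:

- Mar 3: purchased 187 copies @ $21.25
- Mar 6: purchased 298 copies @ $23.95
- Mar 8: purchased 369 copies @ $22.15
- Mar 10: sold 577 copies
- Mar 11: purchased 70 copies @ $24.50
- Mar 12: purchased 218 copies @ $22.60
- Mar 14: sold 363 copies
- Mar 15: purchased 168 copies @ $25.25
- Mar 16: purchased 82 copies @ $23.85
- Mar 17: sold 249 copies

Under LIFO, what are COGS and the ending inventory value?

Mar 10, 577 sold [LIFO — newest first]: 369 @ $22.15 + 208 @ $23.95 = $13,154.95
Mar 14, 363 sold [LIFO — newest first]: 218 @ $22.60 + 70 @ $24.50 + 75 @ $23.95 = $8,438.05
Mar 17, 249 sold [LIFO — newest first]: 82 @ $23.85 + 167 @ $25.25 = $6,172.45
Total COGS = $13,154.95 + $8,438.05 + $6,172.45 = $27,765.45
Ending inventory: 187 @ $21.25 + 15 @ $23.95 + 1 @ $25.25 = $4,358.25
Check: goods available $32,123.70 = COGS $27,765.45 + ending $4,358.25

COGS = $27,765.45; ending inventory = $4,358.25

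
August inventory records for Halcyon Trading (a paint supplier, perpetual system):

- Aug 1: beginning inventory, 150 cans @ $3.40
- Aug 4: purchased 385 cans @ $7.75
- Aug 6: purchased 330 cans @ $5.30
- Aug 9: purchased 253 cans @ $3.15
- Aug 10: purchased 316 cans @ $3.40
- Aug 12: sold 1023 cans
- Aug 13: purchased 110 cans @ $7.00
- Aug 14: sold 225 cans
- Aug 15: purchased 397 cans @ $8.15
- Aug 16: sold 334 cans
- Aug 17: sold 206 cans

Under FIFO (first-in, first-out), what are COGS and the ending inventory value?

COGS = $9,872.70; ending inventory = $1,246.95

Aug 12, 1023 sold [FIFO — oldest first]: 150 @ $3.40 + 385 @ $7.75 + 330 @ $5.30 + 158 @ $3.15 = $5,740.45
Aug 14, 225 sold [FIFO — oldest first]: 95 @ $3.15 + 130 @ $3.40 = $741.25
Aug 16, 334 sold [FIFO — oldest first]: 186 @ $3.40 + 110 @ $7.00 + 38 @ $8.15 = $1,712.10
Aug 17, 206 sold [FIFO — oldest first]: 206 @ $8.15 = $1,678.90
Total COGS = $5,740.45 + $741.25 + $1,712.10 + $1,678.90 = $9,872.70
Ending inventory: 153 @ $8.15 = $1,246.95
Check: goods available $11,119.65 = COGS $9,872.70 + ending $1,246.95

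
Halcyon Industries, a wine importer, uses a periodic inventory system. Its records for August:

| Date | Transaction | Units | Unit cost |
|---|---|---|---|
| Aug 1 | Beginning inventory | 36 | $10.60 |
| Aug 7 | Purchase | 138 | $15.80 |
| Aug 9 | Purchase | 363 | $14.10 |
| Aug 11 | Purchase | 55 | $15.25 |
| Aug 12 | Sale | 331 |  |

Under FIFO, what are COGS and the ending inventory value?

Aug 12, 331 sold [FIFO — oldest first]: 36 @ $10.60 + 138 @ $15.80 + 157 @ $14.10 = $4,775.70
Ending inventory: 206 @ $14.10 + 55 @ $15.25 = $3,743.35
Check: goods available $8,519.05 = COGS $4,775.70 + ending $3,743.35

COGS = $4,775.70; ending inventory = $3,743.35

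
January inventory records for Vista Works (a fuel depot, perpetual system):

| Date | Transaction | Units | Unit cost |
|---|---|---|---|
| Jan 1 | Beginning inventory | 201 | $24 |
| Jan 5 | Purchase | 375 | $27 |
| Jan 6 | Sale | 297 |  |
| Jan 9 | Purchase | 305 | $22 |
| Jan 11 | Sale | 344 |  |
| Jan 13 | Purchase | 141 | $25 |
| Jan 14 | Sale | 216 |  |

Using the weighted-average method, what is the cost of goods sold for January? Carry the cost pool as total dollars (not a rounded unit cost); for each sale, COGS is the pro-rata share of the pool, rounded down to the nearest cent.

After Jan 1: 201 on hand, pool $4,824.00 (≈ $24.0000 each)
After Jan 5: 576 on hand, pool $14,949.00 (≈ $25.9531 each)
Jan 6, sell 297: 297/576 × $14,949.00 → $7,708.07
After Jan 9: 584 on hand, pool $13,950.93 (≈ $23.8886 each)
Jan 11, sell 344: 344/584 × $13,950.93 → $8,217.67
After Jan 13: 381 on hand, pool $9,258.26 (≈ $24.2999 each)
Jan 14, sell 216: 216/381 × $9,258.26 → $5,248.77
Total COGS = $7,708.07 + $8,217.67 + $5,248.77 = $21,174.51
Ending inventory (cost pool remaining) = $4,009.49
Check: goods available $25,184.00 = COGS $21,174.51 + ending $4,009.49

COGS = $21,174.51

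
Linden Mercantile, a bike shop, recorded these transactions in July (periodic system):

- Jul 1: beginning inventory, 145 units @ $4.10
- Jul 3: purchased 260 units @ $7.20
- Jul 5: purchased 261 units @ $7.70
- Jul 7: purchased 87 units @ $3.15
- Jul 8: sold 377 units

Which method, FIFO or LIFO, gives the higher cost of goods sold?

LIFO

FIFO COGS: 145 @ $4.10 + 232 @ $7.20 = $2,264.90
LIFO COGS: 87 @ $3.15 + 261 @ $7.70 + 29 @ $7.20 = $2,492.55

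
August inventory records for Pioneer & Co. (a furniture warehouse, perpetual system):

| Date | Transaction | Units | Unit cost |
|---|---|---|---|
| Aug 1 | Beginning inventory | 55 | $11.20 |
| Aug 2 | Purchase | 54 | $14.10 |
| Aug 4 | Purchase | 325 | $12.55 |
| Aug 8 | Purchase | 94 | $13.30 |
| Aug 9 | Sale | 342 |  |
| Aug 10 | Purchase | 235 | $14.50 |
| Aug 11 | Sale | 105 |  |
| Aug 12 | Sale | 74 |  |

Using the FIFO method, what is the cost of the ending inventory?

Aug 9, 342 sold [FIFO — oldest first]: 55 @ $11.20 + 54 @ $14.10 + 233 @ $12.55 = $4,301.55
Aug 11, 105 sold [FIFO — oldest first]: 92 @ $12.55 + 13 @ $13.30 = $1,327.50
Aug 12, 74 sold [FIFO — oldest first]: 74 @ $13.30 = $984.20
Total COGS = $4,301.55 + $1,327.50 + $984.20 = $6,613.25
Ending inventory: 7 @ $13.30 + 235 @ $14.50 = $3,500.60
Check: goods available $10,113.85 = COGS $6,613.25 + ending $3,500.60

Ending inventory = $3,500.60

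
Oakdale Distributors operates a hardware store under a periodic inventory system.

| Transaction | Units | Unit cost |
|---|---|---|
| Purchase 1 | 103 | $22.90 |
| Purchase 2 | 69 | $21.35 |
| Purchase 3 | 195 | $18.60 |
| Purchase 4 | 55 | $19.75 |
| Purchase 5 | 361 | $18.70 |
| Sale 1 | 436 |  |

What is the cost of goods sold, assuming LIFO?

Sale 1 (436) [LIFO — newest first]: 361 @ $18.70 + 55 @ $19.75 + 20 @ $18.60 = $8,208.95
Ending inventory: 103 @ $22.90 + 69 @ $21.35 + 175 @ $18.60 = $7,086.85
Check: goods available $15,295.80 = COGS $8,208.95 + ending $7,086.85

COGS = $8,208.95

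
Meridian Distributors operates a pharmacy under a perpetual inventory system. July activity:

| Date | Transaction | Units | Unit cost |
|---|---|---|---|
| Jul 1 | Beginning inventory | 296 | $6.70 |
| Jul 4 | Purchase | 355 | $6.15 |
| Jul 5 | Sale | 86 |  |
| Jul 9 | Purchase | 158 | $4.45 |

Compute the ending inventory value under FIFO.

Jul 5, 86 sold [FIFO — oldest first]: 86 @ $6.70 = $576.20
Ending inventory: 210 @ $6.70 + 355 @ $6.15 + 158 @ $4.45 = $4,293.35

Ending inventory = $4,293.35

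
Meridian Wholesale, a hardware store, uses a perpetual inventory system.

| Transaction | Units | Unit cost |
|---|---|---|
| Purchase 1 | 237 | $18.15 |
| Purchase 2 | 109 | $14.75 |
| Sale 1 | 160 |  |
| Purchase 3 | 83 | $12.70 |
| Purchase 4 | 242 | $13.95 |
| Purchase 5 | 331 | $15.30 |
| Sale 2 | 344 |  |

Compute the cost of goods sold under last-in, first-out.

COGS = $7,779.05

Sale 1 (160) [LIFO — newest first]: 109 @ $14.75 + 51 @ $18.15 = $2,533.40
Sale 2 (344) [LIFO — newest first]: 331 @ $15.30 + 13 @ $13.95 = $5,245.65
Total COGS = $2,533.40 + $5,245.65 = $7,779.05
Ending inventory: 186 @ $18.15 + 83 @ $12.70 + 229 @ $13.95 = $7,624.55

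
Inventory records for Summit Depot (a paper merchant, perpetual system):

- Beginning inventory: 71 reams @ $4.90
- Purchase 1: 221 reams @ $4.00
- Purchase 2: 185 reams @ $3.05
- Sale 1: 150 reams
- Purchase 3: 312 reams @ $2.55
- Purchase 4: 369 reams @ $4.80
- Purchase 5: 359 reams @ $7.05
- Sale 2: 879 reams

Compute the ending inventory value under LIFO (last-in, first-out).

Ending inventory = $1,749.20

Sale 1 (150) [LIFO — newest first]: 150 @ $3.05 = $457.50
Sale 2 (879) [LIFO — newest first]: 359 @ $7.05 + 369 @ $4.80 + 151 @ $2.55 = $4,687.20
Total COGS = $457.50 + $4,687.20 = $5,144.70
Ending inventory: 71 @ $4.90 + 221 @ $4.00 + 35 @ $3.05 + 161 @ $2.55 = $1,749.20
Check: goods available $6,893.90 = COGS $5,144.70 + ending $1,749.20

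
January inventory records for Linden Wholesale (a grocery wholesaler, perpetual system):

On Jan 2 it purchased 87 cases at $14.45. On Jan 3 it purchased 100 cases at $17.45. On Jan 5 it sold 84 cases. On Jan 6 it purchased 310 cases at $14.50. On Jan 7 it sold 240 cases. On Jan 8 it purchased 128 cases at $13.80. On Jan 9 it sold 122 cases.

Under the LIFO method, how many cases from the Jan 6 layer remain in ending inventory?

70

Jan 5, 84 sold [LIFO — newest first]: 84 @ $17.45 = $1,465.80
Jan 7, 240 sold [LIFO — newest first]: 240 @ $14.50 = $3,480.00
Jan 9, 122 sold [LIFO — newest first]: 122 @ $13.80 = $1,683.60
Total COGS = $1,465.80 + $3,480.00 + $1,683.60 = $6,629.40
Ending inventory: 87 @ $14.45 + 16 @ $17.45 + 70 @ $14.50 + 6 @ $13.80 = $2,634.15
Check: goods available $9,263.55 = COGS $6,629.40 + ending $2,634.15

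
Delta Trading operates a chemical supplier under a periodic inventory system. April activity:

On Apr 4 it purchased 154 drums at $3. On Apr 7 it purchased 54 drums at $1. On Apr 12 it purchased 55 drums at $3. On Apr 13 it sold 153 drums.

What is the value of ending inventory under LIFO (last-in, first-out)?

Apr 13, 153 sold [LIFO — newest first]: 55 @ $3 + 54 @ $1 + 44 @ $3 = $351
Ending inventory: 110 @ $3 = $330
Check: goods available $681 = COGS $351 + ending $330

Ending inventory = $330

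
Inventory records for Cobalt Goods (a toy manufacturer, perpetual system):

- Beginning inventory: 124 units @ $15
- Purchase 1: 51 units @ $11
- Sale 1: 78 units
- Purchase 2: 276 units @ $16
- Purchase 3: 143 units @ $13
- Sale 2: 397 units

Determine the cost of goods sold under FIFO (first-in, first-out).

COGS = $7,149

Sale 1 (78) [FIFO — oldest first]: 78 @ $15 = $1,170
Sale 2 (397) [FIFO — oldest first]: 46 @ $15 + 51 @ $11 + 276 @ $16 + 24 @ $13 = $5,979
Total COGS = $1,170 + $5,979 = $7,149
Ending inventory: 119 @ $13 = $1,547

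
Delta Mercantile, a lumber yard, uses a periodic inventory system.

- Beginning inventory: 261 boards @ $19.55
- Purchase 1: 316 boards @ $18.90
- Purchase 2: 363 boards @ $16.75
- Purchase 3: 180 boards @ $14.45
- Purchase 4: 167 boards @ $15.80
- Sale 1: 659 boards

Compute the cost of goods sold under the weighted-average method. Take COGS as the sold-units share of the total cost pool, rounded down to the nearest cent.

COGS = $11,467.11

Sale 1, sell 659: 659/1287 × $22,394.80 → $11,467.11
Ending inventory (cost pool remaining) = $10,927.69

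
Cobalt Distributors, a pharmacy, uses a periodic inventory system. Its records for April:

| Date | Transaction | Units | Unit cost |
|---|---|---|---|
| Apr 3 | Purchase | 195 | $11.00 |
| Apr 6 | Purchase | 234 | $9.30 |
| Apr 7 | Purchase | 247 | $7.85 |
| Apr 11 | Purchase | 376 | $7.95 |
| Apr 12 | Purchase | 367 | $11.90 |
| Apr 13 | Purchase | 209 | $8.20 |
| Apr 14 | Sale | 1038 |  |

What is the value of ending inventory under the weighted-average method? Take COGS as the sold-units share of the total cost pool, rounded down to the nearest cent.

Apr 14, sell 1038: 1038/1628 × $15,330.45 → $9,774.57
Ending inventory (cost pool remaining) = $5,555.88
Check: goods available $15,330.45 = COGS $9,774.57 + ending $5,555.88

Ending inventory = $5,555.88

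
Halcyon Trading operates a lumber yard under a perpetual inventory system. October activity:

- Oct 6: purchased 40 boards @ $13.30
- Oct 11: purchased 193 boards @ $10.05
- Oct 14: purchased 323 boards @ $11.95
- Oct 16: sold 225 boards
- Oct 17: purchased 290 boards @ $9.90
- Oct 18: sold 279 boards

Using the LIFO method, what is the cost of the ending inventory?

Oct 16, 225 sold [LIFO — newest first]: 225 @ $11.95 = $2,688.75
Oct 18, 279 sold [LIFO — newest first]: 279 @ $9.90 = $2,762.10
Total COGS = $2,688.75 + $2,762.10 = $5,450.85
Ending inventory: 40 @ $13.30 + 193 @ $10.05 + 98 @ $11.95 + 11 @ $9.90 = $3,751.65

Ending inventory = $3,751.65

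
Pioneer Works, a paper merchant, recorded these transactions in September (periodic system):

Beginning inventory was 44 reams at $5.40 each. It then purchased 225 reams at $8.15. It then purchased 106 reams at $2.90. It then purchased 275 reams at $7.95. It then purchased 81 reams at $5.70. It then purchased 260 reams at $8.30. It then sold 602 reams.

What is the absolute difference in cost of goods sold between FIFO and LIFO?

$511.25

FIFO COGS: 44 @ $5.40 + 225 @ $8.15 + 106 @ $2.90 + 227 @ $7.95 = $4,183.40
LIFO COGS: 260 @ $8.30 + 81 @ $5.70 + 261 @ $7.95 = $4,694.65
Difference = |$4,183.40 − $4,694.65| = $511.25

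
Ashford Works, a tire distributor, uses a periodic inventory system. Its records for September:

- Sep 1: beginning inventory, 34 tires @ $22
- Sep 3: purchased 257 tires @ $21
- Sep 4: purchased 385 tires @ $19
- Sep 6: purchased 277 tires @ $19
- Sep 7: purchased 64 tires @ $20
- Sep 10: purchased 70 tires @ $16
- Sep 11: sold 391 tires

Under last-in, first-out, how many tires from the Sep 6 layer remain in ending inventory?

20

Sep 11, 391 sold [LIFO — newest first]: 70 @ $16 + 64 @ $20 + 257 @ $19 = $7,283
Ending inventory: 34 @ $22 + 257 @ $21 + 385 @ $19 + 20 @ $19 = $13,840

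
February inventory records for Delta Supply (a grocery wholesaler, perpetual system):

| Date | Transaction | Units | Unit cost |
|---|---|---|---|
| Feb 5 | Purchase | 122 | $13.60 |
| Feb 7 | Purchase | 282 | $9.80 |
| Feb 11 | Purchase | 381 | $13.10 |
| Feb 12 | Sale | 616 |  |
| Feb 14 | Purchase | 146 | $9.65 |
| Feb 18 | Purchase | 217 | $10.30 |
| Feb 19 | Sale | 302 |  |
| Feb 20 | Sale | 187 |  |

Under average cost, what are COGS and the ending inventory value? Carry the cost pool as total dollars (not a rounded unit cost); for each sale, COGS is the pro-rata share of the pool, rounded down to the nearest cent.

After Feb 5: 122 on hand, pool $1,659.20 (≈ $13.6000 each)
After Feb 7: 404 on hand, pool $4,422.80 (≈ $10.9475 each)
After Feb 11: 785 on hand, pool $9,413.90 (≈ $11.9922 each)
Feb 12, sell 616: 616/785 × $9,413.90 → $7,387.21
After Feb 14: 315 on hand, pool $3,435.59 (≈ $10.9066 each)
After Feb 18: 532 on hand, pool $5,670.69 (≈ $10.6592 each)
Feb 19, sell 302: 302/532 × $5,670.69 → $3,219.07
Feb 20, sell 187: 187/230 × $2,451.62 → $1,993.27
Total COGS = $7,387.21 + $3,219.07 + $1,993.27 = $12,599.55
Ending inventory (cost pool remaining) = $458.35

COGS = $12,599.55; ending inventory = $458.35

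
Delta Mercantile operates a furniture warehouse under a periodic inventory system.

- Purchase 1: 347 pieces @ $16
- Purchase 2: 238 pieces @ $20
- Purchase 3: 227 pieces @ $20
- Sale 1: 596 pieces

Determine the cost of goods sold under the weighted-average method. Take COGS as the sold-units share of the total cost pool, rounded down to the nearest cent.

Sale 1, sell 596: 596/812 × $14,852.00 → $10,901.22
Ending inventory (cost pool remaining) = $3,950.78
Check: goods available $14,852.00 = COGS $10,901.22 + ending $3,950.78

COGS = $10,901.22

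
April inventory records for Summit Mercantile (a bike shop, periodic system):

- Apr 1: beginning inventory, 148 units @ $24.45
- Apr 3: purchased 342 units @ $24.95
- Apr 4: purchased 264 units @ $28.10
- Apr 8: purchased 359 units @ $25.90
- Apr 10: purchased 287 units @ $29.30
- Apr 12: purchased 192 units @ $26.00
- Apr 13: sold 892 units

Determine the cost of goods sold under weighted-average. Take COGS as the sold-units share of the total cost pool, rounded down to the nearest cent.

COGS = $23,683.44

Apr 13, sell 892: 892/1592 × $42,269.10 → $23,683.44
Ending inventory (cost pool remaining) = $18,585.66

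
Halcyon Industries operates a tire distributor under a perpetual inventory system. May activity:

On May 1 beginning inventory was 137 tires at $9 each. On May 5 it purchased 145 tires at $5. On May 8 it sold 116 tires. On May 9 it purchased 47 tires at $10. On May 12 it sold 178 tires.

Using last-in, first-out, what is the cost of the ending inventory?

Ending inventory = $315

May 8, 116 sold [LIFO — newest first]: 116 @ $5 = $580
May 12, 178 sold [LIFO — newest first]: 47 @ $10 + 29 @ $5 + 102 @ $9 = $1,533
Total COGS = $580 + $1,533 = $2,113
Ending inventory: 35 @ $9 = $315
Check: goods available $2,428 = COGS $2,113 + ending $315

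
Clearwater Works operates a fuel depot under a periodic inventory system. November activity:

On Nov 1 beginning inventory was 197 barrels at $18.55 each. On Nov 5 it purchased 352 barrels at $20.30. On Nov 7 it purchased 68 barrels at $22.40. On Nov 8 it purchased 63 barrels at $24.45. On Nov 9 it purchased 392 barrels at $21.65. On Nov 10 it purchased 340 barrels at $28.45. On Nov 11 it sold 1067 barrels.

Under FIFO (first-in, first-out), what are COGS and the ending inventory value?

COGS = $22,242.05; ending inventory = $9,781.25

Nov 11, 1067 sold [FIFO — oldest first]: 197 @ $18.55 + 352 @ $20.30 + 68 @ $22.40 + 63 @ $24.45 + 387 @ $21.65 = $22,242.05
Ending inventory: 5 @ $21.65 + 340 @ $28.45 = $9,781.25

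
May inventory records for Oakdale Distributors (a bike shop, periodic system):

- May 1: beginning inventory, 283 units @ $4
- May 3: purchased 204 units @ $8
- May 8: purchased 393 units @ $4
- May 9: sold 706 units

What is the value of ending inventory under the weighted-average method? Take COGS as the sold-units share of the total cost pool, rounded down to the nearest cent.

Ending inventory = $857.35

May 9, sell 706: 706/880 × $4,336.00 → $3,478.65
Ending inventory (cost pool remaining) = $857.35
Check: goods available $4,336.00 = COGS $3,478.65 + ending $857.35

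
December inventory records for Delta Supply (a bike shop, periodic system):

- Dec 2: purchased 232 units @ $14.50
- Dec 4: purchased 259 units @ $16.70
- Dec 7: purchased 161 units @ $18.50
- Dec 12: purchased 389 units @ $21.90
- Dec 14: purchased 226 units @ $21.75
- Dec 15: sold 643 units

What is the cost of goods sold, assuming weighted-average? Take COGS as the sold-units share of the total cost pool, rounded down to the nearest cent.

Dec 15, sell 643: 643/1267 × $24,102.40 → $12,231.92
Ending inventory (cost pool remaining) = $11,870.48

COGS = $12,231.92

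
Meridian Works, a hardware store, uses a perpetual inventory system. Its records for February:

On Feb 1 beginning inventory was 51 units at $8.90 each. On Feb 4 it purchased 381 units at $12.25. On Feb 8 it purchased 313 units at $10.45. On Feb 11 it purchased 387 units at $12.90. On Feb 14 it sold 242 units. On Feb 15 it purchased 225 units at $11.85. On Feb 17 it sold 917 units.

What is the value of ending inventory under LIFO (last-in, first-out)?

Ending inventory = $2,254.65

Feb 14, 242 sold [LIFO — newest first]: 242 @ $12.90 = $3,121.80
Feb 17, 917 sold [LIFO — newest first]: 225 @ $11.85 + 145 @ $12.90 + 313 @ $10.45 + 234 @ $12.25 = $10,674.10
Total COGS = $3,121.80 + $10,674.10 = $13,795.90
Ending inventory: 51 @ $8.90 + 147 @ $12.25 = $2,254.65
Check: goods available $16,050.55 = COGS $13,795.90 + ending $2,254.65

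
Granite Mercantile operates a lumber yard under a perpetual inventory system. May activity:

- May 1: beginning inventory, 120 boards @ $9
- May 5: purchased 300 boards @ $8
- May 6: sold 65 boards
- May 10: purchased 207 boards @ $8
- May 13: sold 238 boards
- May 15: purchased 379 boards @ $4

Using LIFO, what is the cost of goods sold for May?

May 6, 65 sold [LIFO — newest first]: 65 @ $8 = $520
May 13, 238 sold [LIFO — newest first]: 207 @ $8 + 31 @ $8 = $1,904
Total COGS = $520 + $1,904 = $2,424
Ending inventory: 120 @ $9 + 204 @ $8 + 379 @ $4 = $4,228
Check: goods available $6,652 = COGS $2,424 + ending $4,228

COGS = $2,424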